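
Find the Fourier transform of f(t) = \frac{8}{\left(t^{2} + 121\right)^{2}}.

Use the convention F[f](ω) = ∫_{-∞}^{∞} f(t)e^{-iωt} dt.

F(ω) = \frac{4 \pi \left(11 \left|{\omega}\right| + 1\right) e^{- 11 \left|{\omega}\right|}}{1331}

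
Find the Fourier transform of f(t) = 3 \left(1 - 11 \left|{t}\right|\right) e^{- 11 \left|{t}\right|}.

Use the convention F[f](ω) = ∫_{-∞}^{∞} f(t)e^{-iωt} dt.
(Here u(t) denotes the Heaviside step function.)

F(ω) = \frac{132 \omega^{2}}{\left(\omega^{2} + 121\right)^{2}}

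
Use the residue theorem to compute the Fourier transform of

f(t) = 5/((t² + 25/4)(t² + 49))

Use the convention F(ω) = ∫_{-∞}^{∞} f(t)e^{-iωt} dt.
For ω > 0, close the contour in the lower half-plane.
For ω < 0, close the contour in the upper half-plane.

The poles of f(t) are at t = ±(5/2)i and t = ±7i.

Let g(z) = f(z)e^{-iωz}; for large |z| the factor e^{-iωz} decays in the lower half-plane when ω > 0 and in the upper half-plane when ω < 0.

Case ω > 0 (lower half-plane, clockwise contour ⇒ F(ω) = -2πi·ΣRes):
  Res_{z = - \frac{5 i}{2}} g(z) = \frac{4 i e^{- \frac{5 \omega}{2}}}{171}
  Res_{z = - 7 i} g(z) = - \frac{10 i e^{- 7 \omega}}{1197}
  F(ω) = -2πi·ΣRes = - \frac{20 \pi e^{- 7 \omega}}{1197} + \frac{8 \pi e^{- \frac{5 \omega}{2}}}{171}

Case ω < 0 (upper half-plane, counterclockwise contour ⇒ F(ω) = +2πi·ΣRes):
  Res_{z = \frac{5 i}{2}} g(z) = - \frac{4 i e^{\frac{5 \omega}{2}}}{171}
  Res_{z = 7 i} g(z) = \frac{10 i e^{7 \omega}}{1197}
  F(ω) = 2πi·ΣRes = \frac{4 \pi \left(14 e^{\frac{5 \omega}{2}} - 5 e^{7 \omega}\right)}{1197}

Both cases combine into a single formula in |ω|:

F(ω) = - \frac{20 \pi e^{- 7 \left|{\omega}\right|}}{1197} + \frac{8 \pi e^{- \frac{5 \left|{\omega}\right|}{2}}}{171}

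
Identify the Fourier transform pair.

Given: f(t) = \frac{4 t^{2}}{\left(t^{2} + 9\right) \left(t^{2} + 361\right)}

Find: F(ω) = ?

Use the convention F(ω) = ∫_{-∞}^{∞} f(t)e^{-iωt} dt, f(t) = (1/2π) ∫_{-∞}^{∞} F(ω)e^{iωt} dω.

F(ω) = \frac{\pi \left(19 - 3 e^{16 \left|{\omega}\right|}\right) e^{- 19 \left|{\omega}\right|}}{88}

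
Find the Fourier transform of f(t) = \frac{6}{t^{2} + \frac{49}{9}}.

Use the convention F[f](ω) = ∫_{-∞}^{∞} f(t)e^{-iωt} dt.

F(ω) = \frac{18 \pi e^{- \frac{7 \left|{\omega}\right|}{3}}}{7}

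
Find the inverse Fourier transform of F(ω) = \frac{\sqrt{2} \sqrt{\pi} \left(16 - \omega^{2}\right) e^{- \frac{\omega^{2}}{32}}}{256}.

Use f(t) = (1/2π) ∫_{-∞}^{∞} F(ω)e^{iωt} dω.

f(t) = 4 t^{2} e^{- 8 t^{2}}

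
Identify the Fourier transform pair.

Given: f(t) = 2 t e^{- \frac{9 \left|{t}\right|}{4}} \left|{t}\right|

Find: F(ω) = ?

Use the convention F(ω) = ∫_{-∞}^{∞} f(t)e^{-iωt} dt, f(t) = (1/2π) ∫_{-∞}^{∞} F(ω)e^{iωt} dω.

F(ω) = \frac{2048 i \omega \left(16 \omega^{2} - 243\right)}{\left(16 \omega^{2} + 81\right)^{3}}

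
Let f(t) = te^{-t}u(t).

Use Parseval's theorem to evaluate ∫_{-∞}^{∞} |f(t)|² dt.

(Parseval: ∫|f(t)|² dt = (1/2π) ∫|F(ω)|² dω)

∫|f(t)|² dt = \frac{1}{4}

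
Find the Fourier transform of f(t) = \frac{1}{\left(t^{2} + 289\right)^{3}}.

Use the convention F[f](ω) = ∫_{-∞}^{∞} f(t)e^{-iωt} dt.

F(ω) = \frac{\pi \left(289 \omega^{2} + 51 \left|{\omega}\right| + 3\right) e^{- 17 \left|{\omega}\right|}}{11358856}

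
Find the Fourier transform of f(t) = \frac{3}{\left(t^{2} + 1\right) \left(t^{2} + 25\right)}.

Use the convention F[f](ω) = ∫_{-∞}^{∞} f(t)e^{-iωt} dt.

F(ω) = \frac{\pi e^{- \left|{\omega}\right|}}{8} - \frac{\pi e^{- 5 \left|{\omega}\right|}}{40}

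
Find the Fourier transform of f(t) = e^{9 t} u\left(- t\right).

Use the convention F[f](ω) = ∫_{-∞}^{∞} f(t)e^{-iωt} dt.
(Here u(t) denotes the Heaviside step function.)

F(ω) = \frac{i}{\omega + 9 i}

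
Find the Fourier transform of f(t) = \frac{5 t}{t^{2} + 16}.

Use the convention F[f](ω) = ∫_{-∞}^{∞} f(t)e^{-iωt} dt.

F(ω) = - 5 i \pi e^{- 4 \left|{\omega}\right|} \operatorname{sign}{\left(\omega \right)}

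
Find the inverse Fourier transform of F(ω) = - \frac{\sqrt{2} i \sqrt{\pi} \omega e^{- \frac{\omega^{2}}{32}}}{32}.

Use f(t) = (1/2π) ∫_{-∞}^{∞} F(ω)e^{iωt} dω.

f(t) = 2 t e^{- 8 t^{2}}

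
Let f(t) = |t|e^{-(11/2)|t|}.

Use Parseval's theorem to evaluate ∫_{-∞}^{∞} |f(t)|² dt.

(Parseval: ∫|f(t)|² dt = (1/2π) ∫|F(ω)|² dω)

∫|f(t)|² dt = \frac{4}{1331}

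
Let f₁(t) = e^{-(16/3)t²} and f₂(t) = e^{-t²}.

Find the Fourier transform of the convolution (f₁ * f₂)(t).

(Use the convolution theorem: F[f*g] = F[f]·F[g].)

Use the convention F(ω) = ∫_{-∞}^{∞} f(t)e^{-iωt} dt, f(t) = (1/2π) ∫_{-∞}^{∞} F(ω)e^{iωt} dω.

F[f₁*f₂](ω) = \frac{\sqrt{3} \pi e^{- \frac{19 \omega^{2}}{64}}}{4}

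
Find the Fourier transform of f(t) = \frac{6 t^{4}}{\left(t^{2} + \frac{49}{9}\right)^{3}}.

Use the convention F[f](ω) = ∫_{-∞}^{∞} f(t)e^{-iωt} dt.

F(ω) = \frac{\pi \left(49 \omega^{2} - 105 \left|{\omega}\right| + 27\right) e^{- \frac{7 \left|{\omega}\right|}{3}}}{28}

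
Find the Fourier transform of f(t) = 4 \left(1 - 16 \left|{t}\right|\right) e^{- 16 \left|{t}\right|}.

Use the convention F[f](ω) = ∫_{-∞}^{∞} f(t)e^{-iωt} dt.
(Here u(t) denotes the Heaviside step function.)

F(ω) = \frac{256 \omega^{2}}{\left(\omega^{2} + 256\right)^{2}}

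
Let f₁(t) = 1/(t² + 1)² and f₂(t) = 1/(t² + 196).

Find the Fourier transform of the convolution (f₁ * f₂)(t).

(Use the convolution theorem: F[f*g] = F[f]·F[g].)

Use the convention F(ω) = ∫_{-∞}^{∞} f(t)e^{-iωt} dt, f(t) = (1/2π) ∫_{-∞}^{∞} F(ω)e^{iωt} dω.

F[f₁*f₂](ω) = \frac{\pi^{2} \left(\left|{\omega}\right| + 1\right) e^{- 15 \left|{\omega}\right|}}{28}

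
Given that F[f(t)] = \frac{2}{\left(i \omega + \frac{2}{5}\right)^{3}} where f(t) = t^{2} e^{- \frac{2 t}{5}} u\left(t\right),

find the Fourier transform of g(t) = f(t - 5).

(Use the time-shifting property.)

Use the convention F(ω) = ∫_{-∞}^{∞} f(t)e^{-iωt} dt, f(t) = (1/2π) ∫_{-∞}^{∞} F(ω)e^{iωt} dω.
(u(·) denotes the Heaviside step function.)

F[g](ω) = \frac{250 e^{- 5 i \omega}}{\left(5 i \omega + 2\right)^{3}}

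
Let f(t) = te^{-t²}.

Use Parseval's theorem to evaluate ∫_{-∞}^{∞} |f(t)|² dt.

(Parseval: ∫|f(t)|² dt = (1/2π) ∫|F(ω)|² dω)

∫|f(t)|² dt = \frac{\sqrt{2} \sqrt{\pi}}{8}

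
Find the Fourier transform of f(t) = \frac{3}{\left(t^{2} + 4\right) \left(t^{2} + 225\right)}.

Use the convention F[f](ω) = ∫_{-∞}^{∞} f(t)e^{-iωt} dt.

F(ω) = \frac{\pi \left(15 e^{13 \left|{\omega}\right|} - 2\right) e^{- 15 \left|{\omega}\right|}}{2210}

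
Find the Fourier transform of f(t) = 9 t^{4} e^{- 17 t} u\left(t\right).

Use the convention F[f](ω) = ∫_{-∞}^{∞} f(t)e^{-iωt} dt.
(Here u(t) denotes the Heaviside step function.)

F(ω) = \frac{216}{\left(i \omega + 17\right)^{5}}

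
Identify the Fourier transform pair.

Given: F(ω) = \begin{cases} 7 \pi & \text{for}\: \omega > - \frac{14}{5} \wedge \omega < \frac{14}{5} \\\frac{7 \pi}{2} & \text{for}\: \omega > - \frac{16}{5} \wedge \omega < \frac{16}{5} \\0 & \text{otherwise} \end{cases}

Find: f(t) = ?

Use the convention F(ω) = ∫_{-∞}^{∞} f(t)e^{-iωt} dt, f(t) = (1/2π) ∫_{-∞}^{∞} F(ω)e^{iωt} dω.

f(t) = \frac{7 \sin{\left(3 t \right)} \cos{\left(\frac{t}{5} \right)}}{t}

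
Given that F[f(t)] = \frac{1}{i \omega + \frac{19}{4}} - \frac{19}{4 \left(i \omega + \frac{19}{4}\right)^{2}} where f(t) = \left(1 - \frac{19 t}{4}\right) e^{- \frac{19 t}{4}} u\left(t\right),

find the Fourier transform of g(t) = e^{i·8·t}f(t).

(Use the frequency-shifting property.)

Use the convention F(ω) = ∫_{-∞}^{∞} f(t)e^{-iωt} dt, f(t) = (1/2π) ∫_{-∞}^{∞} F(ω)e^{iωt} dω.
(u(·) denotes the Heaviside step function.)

F[g](ω) = \frac{16 i \left(8 - \omega\right)}{16 \omega^{2} - 8 \omega \left(32 + 19 i\right) + 663 + 1216 i}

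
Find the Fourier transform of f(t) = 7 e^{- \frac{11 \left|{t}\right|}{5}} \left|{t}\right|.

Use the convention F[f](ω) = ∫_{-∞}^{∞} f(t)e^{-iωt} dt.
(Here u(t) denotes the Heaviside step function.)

F(ω) = \frac{350 \left(121 - 25 \omega^{2}\right)}{\left(25 \omega^{2} + 121\right)^{2}}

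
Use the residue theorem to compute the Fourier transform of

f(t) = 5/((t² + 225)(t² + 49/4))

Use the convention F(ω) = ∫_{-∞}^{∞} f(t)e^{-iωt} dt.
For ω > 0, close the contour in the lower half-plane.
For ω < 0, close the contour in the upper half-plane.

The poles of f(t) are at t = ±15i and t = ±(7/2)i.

Let g(z) = f(z)e^{-iωz}; for large |z| the factor e^{-iωz} decays in the lower half-plane when ω > 0 and in the upper half-plane when ω < 0.

Case ω > 0 (lower half-plane, clockwise contour ⇒ F(ω) = -2πi·ΣRes):
  Res_{z = - 15 i} g(z) = - \frac{2 i e^{- 15 \omega}}{2553}
  Res_{z = - \frac{7 i}{2}} g(z) = \frac{20 i e^{- \frac{7 \omega}{2}}}{5957}
  F(ω) = -2πi·ΣRes = - \frac{4 \pi e^{- 15 \omega}}{2553} + \frac{40 \pi e^{- \frac{7 \omega}{2}}}{5957}

Case ω < 0 (upper half-plane, counterclockwise contour ⇒ F(ω) = +2πi·ΣRes):
  Res_{z = 15 i} g(z) = \frac{2 i e^{15 \omega}}{2553}
  Res_{z = \frac{7 i}{2}} g(z) = - \frac{20 i e^{\frac{7 \omega}{2}}}{5957}
  F(ω) = 2πi·ΣRes = \frac{4 \pi \left(30 e^{\frac{7 \omega}{2}} - 7 e^{15 \omega}\right)}{17871}

Both cases combine into a single formula in |ω|:

F(ω) = - \frac{4 \pi e^{- 15 \left|{\omega}\right|}}{2553} + \frac{40 \pi e^{- \frac{7 \left|{\omega}\right|}{2}}}{5957}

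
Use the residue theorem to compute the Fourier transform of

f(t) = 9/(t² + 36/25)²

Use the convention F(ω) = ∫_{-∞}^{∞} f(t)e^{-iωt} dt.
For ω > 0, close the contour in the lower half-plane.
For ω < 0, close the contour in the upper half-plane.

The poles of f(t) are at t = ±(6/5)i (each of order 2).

Let g(z) = f(z)e^{-iωz}; for large |z| the factor e^{-iωz} decays in the lower half-plane when ω > 0 and in the upper half-plane when ω < 0.

Case ω > 0 (lower half-plane, clockwise contour ⇒ F(ω) = -2πi·ΣRes):
  Res_{z = - \frac{6 i}{5}} g(z) = \frac{25 i \left(6 \omega + 5\right) e^{- \frac{6 \omega}{5}}}{96} (pole of order 2)
  F(ω) = -2πi·ΣRes = \frac{25 \pi \left(6 \omega + 5\right) e^{- \frac{6 \omega}{5}}}{48}

Case ω < 0 (upper half-plane, counterclockwise contour ⇒ F(ω) = +2πi·ΣRes):
  Res_{z = \frac{6 i}{5}} g(z) = \frac{25 i \left(6 \omega - 5\right) e^{\frac{6 \omega}{5}}}{96} (pole of order 2)
  F(ω) = 2πi·ΣRes = \frac{25 \pi \left(5 - 6 \omega\right) e^{\frac{6 \omega}{5}}}{48}

Both cases combine into a single formula in |ω|:

F(ω) = \frac{25 \pi \left(6 \left|{\omega}\right| + 5\right) e^{- \frac{6 \left|{\omega}\right|}{5}}}{48}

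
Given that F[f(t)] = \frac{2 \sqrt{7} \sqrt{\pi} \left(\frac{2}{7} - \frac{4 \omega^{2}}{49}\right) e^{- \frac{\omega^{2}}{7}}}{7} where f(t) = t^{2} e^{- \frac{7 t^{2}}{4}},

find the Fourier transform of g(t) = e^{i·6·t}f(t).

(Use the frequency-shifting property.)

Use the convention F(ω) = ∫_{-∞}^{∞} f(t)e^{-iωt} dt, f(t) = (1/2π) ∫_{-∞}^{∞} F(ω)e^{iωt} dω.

F[g](ω) = \frac{4 \sqrt{7} \sqrt{\pi} \left(7 - 2 \left(\omega - 6\right)^{2}\right) e^{- \frac{\left(\omega - 6\right)^{2}}{7}}}{343}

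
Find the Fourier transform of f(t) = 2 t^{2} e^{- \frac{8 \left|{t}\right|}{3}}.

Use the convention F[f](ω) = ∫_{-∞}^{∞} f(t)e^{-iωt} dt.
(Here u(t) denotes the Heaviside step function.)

F(ω) = \frac{1728 \left(64 - 27 \omega^{2}\right)}{\left(9 \omega^{2} + 64\right)^{3}}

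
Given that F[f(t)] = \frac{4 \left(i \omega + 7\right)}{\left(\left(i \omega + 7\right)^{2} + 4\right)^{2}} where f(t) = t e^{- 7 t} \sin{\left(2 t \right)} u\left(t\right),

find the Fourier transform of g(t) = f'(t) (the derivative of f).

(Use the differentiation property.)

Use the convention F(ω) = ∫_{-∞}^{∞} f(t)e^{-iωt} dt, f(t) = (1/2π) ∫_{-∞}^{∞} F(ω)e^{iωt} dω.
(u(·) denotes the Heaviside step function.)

F[g](ω) = \frac{4 i \omega \left(i \omega + 7\right)}{\left(\left(i \omega + 7\right)^{2} + 4\right)^{2}}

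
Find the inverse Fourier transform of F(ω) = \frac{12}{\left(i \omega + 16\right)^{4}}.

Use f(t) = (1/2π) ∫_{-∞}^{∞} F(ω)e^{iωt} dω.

f(t) = 2 t^{3} e^{- 16 t} u\left(t\right)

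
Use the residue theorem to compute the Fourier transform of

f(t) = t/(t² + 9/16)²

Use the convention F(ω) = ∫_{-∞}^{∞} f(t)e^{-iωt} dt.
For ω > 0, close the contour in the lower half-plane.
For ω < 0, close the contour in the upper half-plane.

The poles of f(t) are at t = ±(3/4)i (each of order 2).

Let g(z) = f(z)e^{-iωz}; for large |z| the factor e^{-iωz} decays in the lower half-plane when ω > 0 and in the upper half-plane when ω < 0.

Case ω > 0 (lower half-plane, clockwise contour ⇒ F(ω) = -2πi·ΣRes):
  Res_{z = - \frac{3 i}{4}} g(z) = \frac{\omega e^{- \frac{3 \omega}{4}}}{3} (pole of order 2)
  F(ω) = -2πi·ΣRes = - \frac{2 i \pi \omega e^{- \frac{3 \omega}{4}}}{3}

Case ω < 0 (upper half-plane, counterclockwise contour ⇒ F(ω) = +2πi·ΣRes):
  Res_{z = \frac{3 i}{4}} g(z) = - \frac{\omega e^{\frac{3 \omega}{4}}}{3} (pole of order 2)
  F(ω) = 2πi·ΣRes = - \frac{2 i \pi \omega e^{\frac{3 \omega}{4}}}{3}

Both cases combine into a single formula in |ω|:

F(ω) = - \frac{2 i \pi \omega e^{- \frac{3 \left|{\omega}\right|}{4}}}{3}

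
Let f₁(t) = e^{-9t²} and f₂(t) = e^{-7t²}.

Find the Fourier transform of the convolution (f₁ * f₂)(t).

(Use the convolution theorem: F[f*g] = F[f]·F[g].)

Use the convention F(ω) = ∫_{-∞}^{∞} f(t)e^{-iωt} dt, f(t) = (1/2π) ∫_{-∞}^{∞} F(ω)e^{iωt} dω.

F[f₁*f₂](ω) = \frac{\sqrt{7} \pi e^{- \frac{4 \omega^{2}}{63}}}{21}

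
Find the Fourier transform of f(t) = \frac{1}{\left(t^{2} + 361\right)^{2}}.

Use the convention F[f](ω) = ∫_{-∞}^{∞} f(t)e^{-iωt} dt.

F(ω) = \frac{\pi \left(19 \left|{\omega}\right| + 1\right) e^{- 19 \left|{\omega}\right|}}{13718}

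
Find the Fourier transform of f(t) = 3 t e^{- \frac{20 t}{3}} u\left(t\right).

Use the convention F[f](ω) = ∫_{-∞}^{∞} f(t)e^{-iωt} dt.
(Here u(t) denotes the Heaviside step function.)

F(ω) = \frac{27}{\left(3 i \omega + 20\right)^{2}}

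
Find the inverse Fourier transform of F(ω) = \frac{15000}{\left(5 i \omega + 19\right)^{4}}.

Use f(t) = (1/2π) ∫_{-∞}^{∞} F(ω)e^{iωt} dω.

f(t) = 4 t^{3} e^{- \frac{19 t}{5}} u\left(t\right)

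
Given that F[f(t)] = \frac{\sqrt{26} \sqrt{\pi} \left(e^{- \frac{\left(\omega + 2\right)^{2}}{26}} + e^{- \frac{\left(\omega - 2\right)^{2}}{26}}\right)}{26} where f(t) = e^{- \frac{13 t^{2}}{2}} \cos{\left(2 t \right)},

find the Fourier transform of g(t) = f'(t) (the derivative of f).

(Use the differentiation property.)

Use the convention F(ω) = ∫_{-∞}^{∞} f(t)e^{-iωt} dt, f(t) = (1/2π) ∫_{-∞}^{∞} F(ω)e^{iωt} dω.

F[g](ω) = \frac{\sqrt{26} i \sqrt{\pi} \omega \left(e^{\frac{4 \omega}{13}} + 1\right) e^{- \frac{\omega^{2}}{26} - \frac{2 \omega}{13} - \frac{2}{13}}}{26}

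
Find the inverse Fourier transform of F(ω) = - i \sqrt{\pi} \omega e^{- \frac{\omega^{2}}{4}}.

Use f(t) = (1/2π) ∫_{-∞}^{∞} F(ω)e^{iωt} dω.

f(t) = 2 t e^{- t^{2}}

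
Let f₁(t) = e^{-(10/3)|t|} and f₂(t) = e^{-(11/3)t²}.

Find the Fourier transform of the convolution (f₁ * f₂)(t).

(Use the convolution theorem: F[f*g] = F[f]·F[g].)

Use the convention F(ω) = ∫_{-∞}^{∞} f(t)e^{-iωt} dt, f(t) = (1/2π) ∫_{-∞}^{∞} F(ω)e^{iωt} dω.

F[f₁*f₂](ω) = \frac{60 \sqrt{33} \sqrt{\pi} e^{- \frac{3 \omega^{2}}{44}}}{11 \left(9 \omega^{2} + 100\right)}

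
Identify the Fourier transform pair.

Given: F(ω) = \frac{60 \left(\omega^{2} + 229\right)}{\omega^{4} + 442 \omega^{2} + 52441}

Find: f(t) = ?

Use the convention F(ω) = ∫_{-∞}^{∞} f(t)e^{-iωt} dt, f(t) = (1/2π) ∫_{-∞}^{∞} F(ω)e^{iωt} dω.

f(t) = 2 e^{- 15 \left|{t}\right|} \cos{\left(2 t \right)}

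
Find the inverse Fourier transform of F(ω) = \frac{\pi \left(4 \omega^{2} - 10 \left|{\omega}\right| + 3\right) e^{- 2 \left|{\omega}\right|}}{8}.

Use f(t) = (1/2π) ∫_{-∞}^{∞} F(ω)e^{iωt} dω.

f(t) = \frac{2 t^{4}}{\left(t^{2} + 4\right)^{3}}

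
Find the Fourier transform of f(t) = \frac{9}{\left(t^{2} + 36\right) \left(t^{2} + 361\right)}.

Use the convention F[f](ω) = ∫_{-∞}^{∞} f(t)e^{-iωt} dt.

F(ω) = \frac{3 \pi \left(19 e^{13 \left|{\omega}\right|} - 6\right) e^{- 19 \left|{\omega}\right|}}{12350}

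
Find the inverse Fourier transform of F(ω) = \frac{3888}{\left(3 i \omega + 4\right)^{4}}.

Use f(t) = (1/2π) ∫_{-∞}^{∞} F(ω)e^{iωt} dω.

f(t) = 8 t^{3} e^{- \frac{4 t}{3}} u\left(t\right)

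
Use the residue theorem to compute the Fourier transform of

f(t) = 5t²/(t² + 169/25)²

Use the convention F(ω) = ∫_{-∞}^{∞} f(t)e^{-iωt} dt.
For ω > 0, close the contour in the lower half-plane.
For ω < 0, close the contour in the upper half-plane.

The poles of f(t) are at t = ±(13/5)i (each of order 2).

Let g(z) = f(z)e^{-iωz}; for large |z| the factor e^{-iωz} decays in the lower half-plane when ω > 0 and in the upper half-plane when ω < 0.

Case ω > 0 (lower half-plane, clockwise contour ⇒ F(ω) = -2πi·ΣRes):
  Res_{z = - \frac{13 i}{5}} g(z) = \frac{5 i \left(5 - 13 \omega\right) e^{- \frac{13 \omega}{5}}}{52} (pole of order 2)
  F(ω) = -2πi·ΣRes = \frac{5 \pi \left(5 - 13 \omega\right) e^{- \frac{13 \omega}{5}}}{26}

Case ω < 0 (upper half-plane, counterclockwise contour ⇒ F(ω) = +2πi·ΣRes):
  Res_{z = \frac{13 i}{5}} g(z) = \frac{5 i \left(- 13 \omega - 5\right) e^{\frac{13 \omega}{5}}}{52} (pole of order 2)
  F(ω) = 2πi·ΣRes = \frac{5 \pi \left(13 \omega + 5\right) e^{\frac{13 \omega}{5}}}{26}

Both cases combine into a single formula in |ω|:

F(ω) = \frac{5 \pi \left(5 - 13 \left|{\omega}\right|\right) e^{- \frac{13 \left|{\omega}\right|}{5}}}{26}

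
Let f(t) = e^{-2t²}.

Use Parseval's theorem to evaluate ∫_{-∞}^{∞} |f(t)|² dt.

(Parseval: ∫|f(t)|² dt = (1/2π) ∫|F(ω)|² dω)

∫|f(t)|² dt = \frac{\sqrt{\pi}}{2}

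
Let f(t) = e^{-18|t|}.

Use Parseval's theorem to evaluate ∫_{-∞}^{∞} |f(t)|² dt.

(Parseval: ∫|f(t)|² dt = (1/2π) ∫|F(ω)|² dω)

∫|f(t)|² dt = \frac{1}{18}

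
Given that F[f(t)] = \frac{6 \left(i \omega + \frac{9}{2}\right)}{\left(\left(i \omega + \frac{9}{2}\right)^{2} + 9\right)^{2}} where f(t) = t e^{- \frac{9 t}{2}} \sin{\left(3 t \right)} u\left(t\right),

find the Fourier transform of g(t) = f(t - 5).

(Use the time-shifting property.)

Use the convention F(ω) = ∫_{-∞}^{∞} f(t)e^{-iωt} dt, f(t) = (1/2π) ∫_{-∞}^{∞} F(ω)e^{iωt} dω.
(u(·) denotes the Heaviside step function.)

F[g](ω) = \frac{48 \left(2 i \omega + 9\right) e^{- 5 i \omega}}{\left(\left(2 i \omega + 9\right)^{2} + 36\right)^{2}}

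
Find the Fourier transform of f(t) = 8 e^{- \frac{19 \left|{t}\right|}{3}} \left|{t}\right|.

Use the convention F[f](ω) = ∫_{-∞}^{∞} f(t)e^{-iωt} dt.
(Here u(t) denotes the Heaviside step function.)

F(ω) = \frac{144 \left(361 - 9 \omega^{2}\right)}{\left(9 \omega^{2} + 361\right)^{2}}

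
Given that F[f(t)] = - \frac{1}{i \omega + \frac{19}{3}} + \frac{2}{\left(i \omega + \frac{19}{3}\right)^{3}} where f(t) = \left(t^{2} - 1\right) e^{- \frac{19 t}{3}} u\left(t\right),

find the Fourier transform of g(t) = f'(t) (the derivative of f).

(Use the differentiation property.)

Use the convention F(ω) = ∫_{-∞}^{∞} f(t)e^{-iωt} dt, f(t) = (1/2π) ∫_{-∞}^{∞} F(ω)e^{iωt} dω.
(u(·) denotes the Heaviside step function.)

F[g](ω) = \frac{3 i \omega \left(54 i \omega - \left(3 i \omega + 19\right)^{3} + 342\right)}{\left(3 i \omega + 19\right)^{4}}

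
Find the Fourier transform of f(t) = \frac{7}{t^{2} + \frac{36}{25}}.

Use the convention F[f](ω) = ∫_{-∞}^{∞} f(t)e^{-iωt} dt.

F(ω) = \frac{35 \pi e^{- \frac{6 \left|{\omega}\right|}{5}}}{6}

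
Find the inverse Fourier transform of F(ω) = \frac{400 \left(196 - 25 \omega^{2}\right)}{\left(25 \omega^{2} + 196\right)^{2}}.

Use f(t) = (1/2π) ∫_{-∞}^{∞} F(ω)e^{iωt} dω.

f(t) = 8 e^{- \frac{14 \left|{t}\right|}{5}} \left|{t}\right|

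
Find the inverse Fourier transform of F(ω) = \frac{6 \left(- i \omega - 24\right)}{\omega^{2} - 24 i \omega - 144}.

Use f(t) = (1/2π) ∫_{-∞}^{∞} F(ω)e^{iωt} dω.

f(t) = 6 \left(12 t + 1\right) e^{- 12 t} u\left(t\right)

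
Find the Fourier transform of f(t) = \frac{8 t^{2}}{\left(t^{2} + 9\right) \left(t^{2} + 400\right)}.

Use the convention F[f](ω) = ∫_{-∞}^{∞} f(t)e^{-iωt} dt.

F(ω) = \frac{8 \pi \left(20 - 3 e^{17 \left|{\omega}\right|}\right) e^{- 20 \left|{\omega}\right|}}{391}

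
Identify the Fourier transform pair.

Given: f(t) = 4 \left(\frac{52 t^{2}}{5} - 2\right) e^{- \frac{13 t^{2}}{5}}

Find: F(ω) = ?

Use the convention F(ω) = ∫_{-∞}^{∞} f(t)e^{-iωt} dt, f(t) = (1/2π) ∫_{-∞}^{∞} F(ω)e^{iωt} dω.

F(ω) = - \frac{20 \sqrt{65} \sqrt{\pi} \omega^{2} e^{- \frac{5 \omega^{2}}{52}}}{169}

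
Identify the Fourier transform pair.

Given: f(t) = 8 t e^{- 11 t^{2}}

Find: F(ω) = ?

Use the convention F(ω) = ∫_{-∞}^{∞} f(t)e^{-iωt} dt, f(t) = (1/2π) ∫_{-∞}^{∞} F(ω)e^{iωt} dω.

F(ω) = - \frac{4 \sqrt{11} i \sqrt{\pi} \omega e^{- \frac{\omega^{2}}{44}}}{121}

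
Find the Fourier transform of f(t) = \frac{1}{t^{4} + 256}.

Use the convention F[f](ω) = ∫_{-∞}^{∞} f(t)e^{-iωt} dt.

F(ω) = \frac{\pi e^{- 2 \sqrt{2} \left|{\omega}\right|} \sin{\left(2 \sqrt{2} \left|{\omega}\right| + \frac{\pi}{4} \right)}}{64}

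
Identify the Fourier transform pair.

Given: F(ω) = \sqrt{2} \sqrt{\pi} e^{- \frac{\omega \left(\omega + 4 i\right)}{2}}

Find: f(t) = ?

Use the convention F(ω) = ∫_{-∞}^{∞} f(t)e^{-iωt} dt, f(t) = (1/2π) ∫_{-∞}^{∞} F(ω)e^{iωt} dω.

f(t) = e^{- \frac{\left(t - 2\right)^{2}}{2}}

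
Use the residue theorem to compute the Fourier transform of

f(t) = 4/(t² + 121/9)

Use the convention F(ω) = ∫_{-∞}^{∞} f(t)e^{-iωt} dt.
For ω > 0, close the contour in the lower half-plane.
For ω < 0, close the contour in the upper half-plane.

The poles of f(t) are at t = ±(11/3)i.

Let g(z) = f(z)e^{-iωz}; for large |z| the factor e^{-iωz} decays in the lower half-plane when ω > 0 and in the upper half-plane when ω < 0.

Case ω > 0 (lower half-plane, clockwise contour ⇒ F(ω) = -2πi·ΣRes):
  Res_{z = - \frac{11 i}{3}} g(z) = \frac{6 i e^{- \frac{11 \omega}{3}}}{11}
  F(ω) = -2πi·ΣRes = \frac{12 \pi e^{- \frac{11 \omega}{3}}}{11}

Case ω < 0 (upper half-plane, counterclockwise contour ⇒ F(ω) = +2πi·ΣRes):
  Res_{z = \frac{11 i}{3}} g(z) = - \frac{6 i e^{\frac{11 \omega}{3}}}{11}
  F(ω) = 2πi·ΣRes = \frac{12 \pi e^{\frac{11 \omega}{3}}}{11}

Both cases combine into a single formula in |ω|:

F(ω) = \frac{12 \pi e^{- \frac{11 \left|{\omega}\right|}{3}}}{11}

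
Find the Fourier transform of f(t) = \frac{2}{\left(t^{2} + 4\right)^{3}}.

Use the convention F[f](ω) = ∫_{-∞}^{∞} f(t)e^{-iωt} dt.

F(ω) = \frac{\pi \left(4 \omega^{2} + 6 \left|{\omega}\right| + 3\right) e^{- 2 \left|{\omega}\right|}}{128}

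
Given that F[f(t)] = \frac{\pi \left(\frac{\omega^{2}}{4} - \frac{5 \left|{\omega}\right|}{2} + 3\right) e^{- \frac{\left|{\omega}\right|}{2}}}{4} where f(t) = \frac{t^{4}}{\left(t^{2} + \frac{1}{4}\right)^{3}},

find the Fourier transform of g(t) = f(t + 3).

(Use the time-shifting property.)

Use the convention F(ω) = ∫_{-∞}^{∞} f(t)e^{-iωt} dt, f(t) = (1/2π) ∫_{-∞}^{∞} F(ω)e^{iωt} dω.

F[g](ω) = \frac{\pi \left(\omega^{2} - 10 \left|{\omega}\right| + 12\right) e^{3 i \omega - \frac{\left|{\omega}\right|}{2}}}{16}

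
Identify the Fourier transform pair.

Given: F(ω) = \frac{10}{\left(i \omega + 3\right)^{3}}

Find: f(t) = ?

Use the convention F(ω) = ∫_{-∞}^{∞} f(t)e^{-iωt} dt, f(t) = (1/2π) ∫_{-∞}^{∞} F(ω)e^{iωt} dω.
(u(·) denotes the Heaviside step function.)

f(t) = 5 t^{2} e^{- 3 t} u\left(t\right)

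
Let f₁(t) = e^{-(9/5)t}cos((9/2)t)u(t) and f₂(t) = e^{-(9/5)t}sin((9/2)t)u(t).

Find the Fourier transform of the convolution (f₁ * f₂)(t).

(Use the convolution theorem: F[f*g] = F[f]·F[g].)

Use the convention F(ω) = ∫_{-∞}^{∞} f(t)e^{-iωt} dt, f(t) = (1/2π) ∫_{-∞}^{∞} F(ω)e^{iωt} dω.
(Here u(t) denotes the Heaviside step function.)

F[f₁*f₂](ω) = \frac{9000 \left(5 i \omega + 9\right)}{\left(4 \left(5 i \omega + 9\right)^{2} + 2025\right)^{2}}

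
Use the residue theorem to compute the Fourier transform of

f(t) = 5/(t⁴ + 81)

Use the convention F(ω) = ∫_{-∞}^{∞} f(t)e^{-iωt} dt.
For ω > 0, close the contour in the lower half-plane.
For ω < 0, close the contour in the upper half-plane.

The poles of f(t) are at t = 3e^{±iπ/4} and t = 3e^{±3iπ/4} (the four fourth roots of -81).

Let g(z) = f(z)e^{-iωz}; for large |z| the factor e^{-iωz} decays in the lower half-plane when ω > 0 and in the upper half-plane when ω < 0.

Case ω > 0 (lower half-plane, clockwise contour ⇒ F(ω) = -2πi·ΣRes):
  Res_{z = - \frac{3 \sqrt{2}}{2} - \frac{3 \sqrt{2} i}{2}} g(z) = \frac{5 \sqrt{2} i \left(1 - i\right) e^{\frac{3 \sqrt{2} \omega \left(-1 + i\right)}{2}}}{216}
  Res_{z = \frac{3 \sqrt{2}}{2} - \frac{3 \sqrt{2} i}{2}} g(z) = \frac{5 \sqrt{2} i \left(1 + i\right) e^{- \frac{3 \sqrt{2} \omega \left(1 + i\right)}{2}}}{216}
  F(ω) = -2πi·ΣRes = \frac{5 \sqrt{2} \pi \left(1 - i\right) \left(e^{3 \sqrt{2} i \omega} + i\right) e^{- \frac{3 \sqrt{2} \omega \left(1 + i\right)}{2}}}{108} = \frac{5 \pi e^{- \frac{3 \sqrt{2} \omega}{2}} \sin{\left(\frac{3 \sqrt{2} \omega}{2} + \frac{\pi}{4} \right)}}{27}

Case ω < 0 (upper half-plane, counterclockwise contour ⇒ F(ω) = +2πi·ΣRes):
  Res_{z = \frac{3 \sqrt{2}}{2} + \frac{3 \sqrt{2} i}{2}} g(z) = \frac{5 \sqrt{2} i \left(-1 + i\right) e^{\frac{3 \sqrt{2} \omega \left(1 - i\right)}{2}}}{216}
  Res_{z = - \frac{3 \sqrt{2}}{2} + \frac{3 \sqrt{2} i}{2}} g(z) = \frac{5 \sqrt{2} \left(1 - i\right) e^{\frac{3 \sqrt{2} \omega \left(1 + i\right)}{2}}}{216}
  F(ω) = 2πi·ΣRes = - \frac{5 \sqrt{2} i \pi \left(i \left(1 - i\right) e^{\frac{3 \sqrt{2} \omega \left(1 - i\right)}{2}} - \left(1 - i\right) e^{\frac{3 \sqrt{2} \omega \left(1 + i\right)}{2}}\right)}{108} = \frac{5 \pi e^{\frac{3 \sqrt{2} \omega}{2}} \cos{\left(\frac{3 \sqrt{2} \omega}{2} + \frac{\pi}{4} \right)}}{27}

Both cases combine into a single formula in |ω|:

F(ω) = \frac{5 \pi e^{- \frac{3 \sqrt{2} \left|{\omega}\right|}{2}} \sin{\left(\frac{3 \sqrt{2} \left|{\omega}\right|}{2} + \frac{\pi}{4} \right)}}{27}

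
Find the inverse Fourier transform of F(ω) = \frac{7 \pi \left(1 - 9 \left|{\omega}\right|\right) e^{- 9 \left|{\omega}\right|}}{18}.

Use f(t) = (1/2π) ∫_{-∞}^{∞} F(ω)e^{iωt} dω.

f(t) = \frac{7 t^{2}}{\left(t^{2} + 81\right)^{2}}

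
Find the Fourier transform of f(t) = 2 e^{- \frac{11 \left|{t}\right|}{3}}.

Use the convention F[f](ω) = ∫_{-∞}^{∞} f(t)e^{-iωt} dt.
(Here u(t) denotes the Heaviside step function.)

F(ω) = \frac{132}{9 \omega^{2} + 121}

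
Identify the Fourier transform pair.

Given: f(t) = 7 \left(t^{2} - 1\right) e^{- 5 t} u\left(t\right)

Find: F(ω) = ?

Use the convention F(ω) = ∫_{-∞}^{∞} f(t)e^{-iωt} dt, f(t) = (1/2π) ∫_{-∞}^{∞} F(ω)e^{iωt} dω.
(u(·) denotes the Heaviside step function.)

F(ω) = \frac{7 \left(2 i \omega - \left(i \omega + 5\right)^{3} + 10\right)}{\left(i \omega + 5\right)^{4}}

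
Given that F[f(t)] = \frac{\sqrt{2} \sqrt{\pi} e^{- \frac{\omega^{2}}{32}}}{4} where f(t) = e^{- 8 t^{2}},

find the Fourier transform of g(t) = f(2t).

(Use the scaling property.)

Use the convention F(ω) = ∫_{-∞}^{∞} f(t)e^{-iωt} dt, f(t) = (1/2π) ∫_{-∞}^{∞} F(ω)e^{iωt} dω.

F[g](ω) = \frac{\sqrt{2} \sqrt{\pi} e^{- \frac{\omega^{2}}{128}}}{8}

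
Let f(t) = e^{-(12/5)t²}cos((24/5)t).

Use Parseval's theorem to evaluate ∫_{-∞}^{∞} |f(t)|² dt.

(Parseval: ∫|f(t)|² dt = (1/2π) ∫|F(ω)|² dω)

∫|f(t)|² dt = \frac{\sqrt{30} \sqrt{\pi} \left(1 + e^{\frac{24}{5}}\right)}{24 e^{\frac{24}{5}}}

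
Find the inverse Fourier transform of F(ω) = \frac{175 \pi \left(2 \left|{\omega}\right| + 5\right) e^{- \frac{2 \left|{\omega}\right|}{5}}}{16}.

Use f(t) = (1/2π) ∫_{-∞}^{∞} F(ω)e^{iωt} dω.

f(t) = \frac{7}{\left(t^{2} + \frac{4}{25}\right)^{2}}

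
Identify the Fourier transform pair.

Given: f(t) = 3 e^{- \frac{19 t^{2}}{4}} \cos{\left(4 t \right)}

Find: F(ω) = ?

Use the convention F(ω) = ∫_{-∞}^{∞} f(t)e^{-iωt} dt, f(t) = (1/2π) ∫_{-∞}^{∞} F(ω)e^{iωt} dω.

F(ω) = \frac{3 \sqrt{19} \sqrt{\pi} \left(e^{\frac{16 \omega}{19}} + 1\right) e^{- \frac{\omega^{2}}{19} - \frac{8 \omega}{19} - \frac{16}{19}}}{19}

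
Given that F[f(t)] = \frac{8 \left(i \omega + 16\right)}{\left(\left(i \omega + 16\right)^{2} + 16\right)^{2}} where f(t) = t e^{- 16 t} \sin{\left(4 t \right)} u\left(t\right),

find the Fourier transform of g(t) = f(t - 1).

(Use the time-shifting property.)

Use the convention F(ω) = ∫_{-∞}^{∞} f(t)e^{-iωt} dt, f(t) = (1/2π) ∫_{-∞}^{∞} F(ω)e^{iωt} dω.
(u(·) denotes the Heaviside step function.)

F[g](ω) = \frac{8 \left(i \omega + 16\right) e^{- i \omega}}{\left(\left(i \omega + 16\right)^{2} + 16\right)^{2}}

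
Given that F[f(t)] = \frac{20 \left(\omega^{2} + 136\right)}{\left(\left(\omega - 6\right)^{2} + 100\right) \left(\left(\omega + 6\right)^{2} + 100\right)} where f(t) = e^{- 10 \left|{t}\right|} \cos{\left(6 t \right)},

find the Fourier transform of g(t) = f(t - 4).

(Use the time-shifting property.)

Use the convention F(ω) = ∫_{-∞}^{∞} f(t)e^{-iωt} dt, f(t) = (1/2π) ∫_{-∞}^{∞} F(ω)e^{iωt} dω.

F[g](ω) = \frac{20 \left(\omega^{2} + 136\right) e^{- 4 i \omega}}{\omega^{4} + 128 \omega^{2} + 18496}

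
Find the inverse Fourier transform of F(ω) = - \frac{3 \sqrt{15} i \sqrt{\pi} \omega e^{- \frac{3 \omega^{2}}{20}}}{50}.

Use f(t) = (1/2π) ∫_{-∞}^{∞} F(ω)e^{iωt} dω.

f(t) = t e^{- \frac{5 t^{2}}{3}}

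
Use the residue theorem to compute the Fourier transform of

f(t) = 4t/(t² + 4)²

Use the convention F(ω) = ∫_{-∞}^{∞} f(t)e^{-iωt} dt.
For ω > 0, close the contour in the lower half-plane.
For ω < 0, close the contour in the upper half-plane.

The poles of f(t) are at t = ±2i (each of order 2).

Let g(z) = f(z)e^{-iωz}; for large |z| the factor e^{-iωz} decays in the lower half-plane when ω > 0 and in the upper half-plane when ω < 0.

Case ω > 0 (lower half-plane, clockwise contour ⇒ F(ω) = -2πi·ΣRes):
  Res_{z = - 2 i} g(z) = \frac{\omega e^{- 2 \omega}}{2} (pole of order 2)
  F(ω) = -2πi·ΣRes = - i \pi \omega e^{- 2 \omega}

Case ω < 0 (upper half-plane, counterclockwise contour ⇒ F(ω) = +2πi·ΣRes):
  Res_{z = 2 i} g(z) = - \frac{\omega e^{2 \omega}}{2} (pole of order 2)
  F(ω) = 2πi·ΣRes = - i \pi \omega e^{2 \omega}

Both cases combine into a single formula in |ω|:

F(ω) = - i \pi \omega e^{- 2 \left|{\omega}\right|}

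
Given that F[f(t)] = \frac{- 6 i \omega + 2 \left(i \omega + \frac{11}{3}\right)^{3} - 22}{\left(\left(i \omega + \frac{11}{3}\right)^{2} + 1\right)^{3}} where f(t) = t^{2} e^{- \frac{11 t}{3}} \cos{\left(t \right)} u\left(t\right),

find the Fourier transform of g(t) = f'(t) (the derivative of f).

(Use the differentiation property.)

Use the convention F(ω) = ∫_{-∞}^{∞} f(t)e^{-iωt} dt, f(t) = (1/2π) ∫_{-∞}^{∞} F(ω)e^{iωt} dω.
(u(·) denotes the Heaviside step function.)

F[g](ω) = - \frac{54 i \omega \left(81 i \omega - \left(3 i \omega + 11\right)^{3} + 297\right)}{\left(\left(3 i \omega + 11\right)^{2} + 9\right)^{3}}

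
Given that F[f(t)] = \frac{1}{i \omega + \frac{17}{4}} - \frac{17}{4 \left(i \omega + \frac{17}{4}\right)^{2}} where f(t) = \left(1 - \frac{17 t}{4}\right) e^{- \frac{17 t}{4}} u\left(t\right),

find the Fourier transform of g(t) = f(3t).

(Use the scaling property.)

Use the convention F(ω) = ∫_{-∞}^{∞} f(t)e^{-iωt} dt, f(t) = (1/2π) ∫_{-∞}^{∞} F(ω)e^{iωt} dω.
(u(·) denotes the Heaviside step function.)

F[g](ω) = \frac{16 i \omega}{- 16 \omega^{2} + 408 i \omega + 2601}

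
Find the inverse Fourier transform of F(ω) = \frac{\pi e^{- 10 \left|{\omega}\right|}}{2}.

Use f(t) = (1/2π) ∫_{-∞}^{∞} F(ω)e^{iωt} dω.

f(t) = \frac{5}{t^{2} + 100}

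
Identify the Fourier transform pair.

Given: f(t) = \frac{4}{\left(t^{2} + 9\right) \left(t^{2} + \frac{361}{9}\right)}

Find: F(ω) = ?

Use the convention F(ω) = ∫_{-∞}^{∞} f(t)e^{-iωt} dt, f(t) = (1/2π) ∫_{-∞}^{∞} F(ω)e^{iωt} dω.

F(ω) = \frac{3 \pi e^{- 3 \left|{\omega}\right|}}{70} - \frac{27 \pi e^{- \frac{19 \left|{\omega}\right|}{3}}}{1330}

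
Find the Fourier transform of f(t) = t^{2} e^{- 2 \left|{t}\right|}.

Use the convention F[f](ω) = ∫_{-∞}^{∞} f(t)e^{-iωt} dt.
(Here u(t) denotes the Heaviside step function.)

F(ω) = \frac{8 \left(4 - 3 \omega^{2}\right)}{\left(\omega^{2} + 4\right)^{3}}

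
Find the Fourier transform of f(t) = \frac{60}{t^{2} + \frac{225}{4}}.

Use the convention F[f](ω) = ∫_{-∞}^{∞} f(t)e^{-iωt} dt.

F(ω) = 8 \pi e^{- \frac{15 \left|{\omega}\right|}{2}}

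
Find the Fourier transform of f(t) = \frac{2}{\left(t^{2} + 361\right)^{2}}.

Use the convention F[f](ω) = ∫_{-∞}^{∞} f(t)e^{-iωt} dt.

F(ω) = \frac{\pi \left(19 \left|{\omega}\right| + 1\right) e^{- 19 \left|{\omega}\right|}}{6859}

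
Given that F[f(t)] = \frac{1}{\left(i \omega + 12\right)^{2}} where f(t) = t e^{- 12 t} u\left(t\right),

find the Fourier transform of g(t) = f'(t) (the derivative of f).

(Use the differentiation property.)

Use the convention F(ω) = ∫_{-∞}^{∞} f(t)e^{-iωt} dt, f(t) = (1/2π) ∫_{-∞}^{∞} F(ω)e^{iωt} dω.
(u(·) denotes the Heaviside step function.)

F[g](ω) = \frac{i \omega}{\left(i \omega + 12\right)^{2}}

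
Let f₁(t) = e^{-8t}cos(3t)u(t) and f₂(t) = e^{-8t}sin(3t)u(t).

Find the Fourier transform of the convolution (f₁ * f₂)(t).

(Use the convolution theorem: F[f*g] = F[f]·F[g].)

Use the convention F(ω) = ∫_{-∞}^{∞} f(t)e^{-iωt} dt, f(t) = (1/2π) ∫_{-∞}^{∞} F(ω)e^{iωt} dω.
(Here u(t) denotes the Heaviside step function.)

F[f₁*f₂](ω) = \frac{3 \left(i \omega + 8\right)}{\left(\left(i \omega + 8\right)^{2} + 9\right)^{2}}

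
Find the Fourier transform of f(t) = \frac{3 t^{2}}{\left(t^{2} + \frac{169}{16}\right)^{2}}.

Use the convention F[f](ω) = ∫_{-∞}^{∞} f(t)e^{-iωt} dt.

F(ω) = \frac{3 \pi \left(4 - 13 \left|{\omega}\right|\right) e^{- \frac{13 \left|{\omega}\right|}{4}}}{26}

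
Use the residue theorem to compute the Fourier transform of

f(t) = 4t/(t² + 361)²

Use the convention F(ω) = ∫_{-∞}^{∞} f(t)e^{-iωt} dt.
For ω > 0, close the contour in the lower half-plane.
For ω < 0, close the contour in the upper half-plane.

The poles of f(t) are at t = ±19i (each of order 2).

Let g(z) = f(z)e^{-iωz}; for large |z| the factor e^{-iωz} decays in the lower half-plane when ω > 0 and in the upper half-plane when ω < 0.

Case ω > 0 (lower half-plane, clockwise contour ⇒ F(ω) = -2πi·ΣRes):
  Res_{z = - 19 i} g(z) = \frac{\omega e^{- 19 \omega}}{19} (pole of order 2)
  F(ω) = -2πi·ΣRes = - \frac{2 i \pi \omega e^{- 19 \omega}}{19}

Case ω < 0 (upper half-plane, counterclockwise contour ⇒ F(ω) = +2πi·ΣRes):
  Res_{z = 19 i} g(z) = - \frac{\omega e^{19 \omega}}{19} (pole of order 2)
  F(ω) = 2πi·ΣRes = - \frac{2 i \pi \omega e^{19 \omega}}{19}

Both cases combine into a single formula in |ω|:

F(ω) = - \frac{2 i \pi \omega e^{- 19 \left|{\omega}\right|}}{19}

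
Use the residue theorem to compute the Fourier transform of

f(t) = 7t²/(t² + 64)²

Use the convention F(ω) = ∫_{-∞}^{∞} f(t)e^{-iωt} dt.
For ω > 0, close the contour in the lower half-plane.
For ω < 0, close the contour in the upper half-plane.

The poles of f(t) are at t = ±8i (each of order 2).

Let g(z) = f(z)e^{-iωz}; for large |z| the factor e^{-iωz} decays in the lower half-plane when ω > 0 and in the upper half-plane when ω < 0.

Case ω > 0 (lower half-plane, clockwise contour ⇒ F(ω) = -2πi·ΣRes):
  Res_{z = - 8 i} g(z) = \frac{7 i \left(1 - 8 \omega\right) e^{- 8 \omega}}{32} (pole of order 2)
  F(ω) = -2πi·ΣRes = \frac{7 \pi \left(1 - 8 \omega\right) e^{- 8 \omega}}{16}

Case ω < 0 (upper half-plane, counterclockwise contour ⇒ F(ω) = +2πi·ΣRes):
  Res_{z = 8 i} g(z) = \frac{7 i \left(- 8 \omega - 1\right) e^{8 \omega}}{32} (pole of order 2)
  F(ω) = 2πi·ΣRes = \frac{7 \pi \left(8 \omega + 1\right) e^{8 \omega}}{16}

Both cases combine into a single formula in |ω|:

F(ω) = \frac{7 \pi \left(1 - 8 \left|{\omega}\right|\right) e^{- 8 \left|{\omega}\right|}}{16}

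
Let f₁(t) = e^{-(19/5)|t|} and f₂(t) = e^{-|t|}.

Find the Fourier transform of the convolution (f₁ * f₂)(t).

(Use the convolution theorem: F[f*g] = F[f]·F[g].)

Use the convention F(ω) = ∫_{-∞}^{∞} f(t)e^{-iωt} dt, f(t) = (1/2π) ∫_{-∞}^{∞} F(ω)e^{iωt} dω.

F[f₁*f₂](ω) = \frac{380}{\left(\omega^{2} + 1\right) \left(25 \omega^{2} + 361\right)}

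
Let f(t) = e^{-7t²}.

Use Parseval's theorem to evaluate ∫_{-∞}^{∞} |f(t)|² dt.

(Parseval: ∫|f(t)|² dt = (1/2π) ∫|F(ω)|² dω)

∫|f(t)|² dt = \frac{\sqrt{14} \sqrt{\pi}}{14}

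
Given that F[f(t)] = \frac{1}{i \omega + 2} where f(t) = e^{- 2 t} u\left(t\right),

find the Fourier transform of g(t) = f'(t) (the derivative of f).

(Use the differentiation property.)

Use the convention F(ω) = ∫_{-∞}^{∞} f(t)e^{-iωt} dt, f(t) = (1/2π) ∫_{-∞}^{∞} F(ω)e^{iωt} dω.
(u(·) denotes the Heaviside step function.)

F[g](ω) = \frac{\omega}{\omega - 2 i}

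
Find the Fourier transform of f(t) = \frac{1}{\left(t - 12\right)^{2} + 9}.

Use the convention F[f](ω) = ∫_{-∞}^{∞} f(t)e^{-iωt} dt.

F(ω) = \frac{\pi e^{- 12 i \omega - 3 \left|{\omega}\right|}}{3}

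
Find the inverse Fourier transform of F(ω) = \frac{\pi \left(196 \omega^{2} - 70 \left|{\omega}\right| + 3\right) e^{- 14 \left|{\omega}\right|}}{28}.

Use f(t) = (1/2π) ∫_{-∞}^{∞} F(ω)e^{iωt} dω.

f(t) = \frac{4 t^{4}}{\left(t^{2} + 196\right)^{3}}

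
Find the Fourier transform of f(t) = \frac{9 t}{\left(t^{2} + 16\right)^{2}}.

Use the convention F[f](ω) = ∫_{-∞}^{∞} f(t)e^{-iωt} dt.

F(ω) = - \frac{9 i \pi \omega e^{- 4 \left|{\omega}\right|}}{8}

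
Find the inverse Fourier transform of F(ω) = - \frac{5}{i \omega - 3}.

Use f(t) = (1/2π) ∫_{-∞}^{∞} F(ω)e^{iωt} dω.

f(t) = 5 e^{3 t} u\left(- t\right)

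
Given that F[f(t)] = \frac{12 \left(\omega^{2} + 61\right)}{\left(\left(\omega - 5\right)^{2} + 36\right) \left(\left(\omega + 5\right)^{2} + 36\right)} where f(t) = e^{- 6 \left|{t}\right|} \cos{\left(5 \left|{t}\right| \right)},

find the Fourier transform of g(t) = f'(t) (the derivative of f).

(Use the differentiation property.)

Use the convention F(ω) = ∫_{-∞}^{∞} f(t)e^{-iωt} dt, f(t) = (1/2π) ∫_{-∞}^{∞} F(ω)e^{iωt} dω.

F[g](ω) = \frac{12 i \omega \left(\omega^{2} + 61\right)}{\omega^{4} + 22 \omega^{2} + 3721}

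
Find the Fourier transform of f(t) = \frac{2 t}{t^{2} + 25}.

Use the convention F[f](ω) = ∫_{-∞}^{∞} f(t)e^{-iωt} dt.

F(ω) = - 2 i \pi e^{- 5 \left|{\omega}\right|} \operatorname{sign}{\left(\omega \right)}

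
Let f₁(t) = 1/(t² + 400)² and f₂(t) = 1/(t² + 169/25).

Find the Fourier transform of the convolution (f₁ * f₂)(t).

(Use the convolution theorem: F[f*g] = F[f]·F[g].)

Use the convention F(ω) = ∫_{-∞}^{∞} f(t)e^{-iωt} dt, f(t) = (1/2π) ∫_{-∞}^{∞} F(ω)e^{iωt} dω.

F[f₁*f₂](ω) = \frac{\pi^{2} \left(20 \left|{\omega}\right| + 1\right) e^{- \frac{113 \left|{\omega}\right|}{5}}}{41600}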